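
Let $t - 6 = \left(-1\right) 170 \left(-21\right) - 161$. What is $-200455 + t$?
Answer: $-197040$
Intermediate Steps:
$t = 3415$ ($t = 6 - \left(161 - \left(-1\right) 170 \left(-21\right)\right) = 6 - -3409 = 6 + \left(3570 - 161\right) = 6 + 3409 = 3415$)
$-200455 + t = -200455 + 3415 = -197040$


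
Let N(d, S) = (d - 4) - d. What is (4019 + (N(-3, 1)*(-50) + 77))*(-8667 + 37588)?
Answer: 124244616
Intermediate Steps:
N(d, S) = -4 (N(d, S) = (-4 + d) - d = -4)
(4019 + (N(-3, 1)*(-50) + 77))*(-8667 + 37588) = (4019 + (-4*(-50) + 77))*(-8667 + 37588) = (4019 + (200 + 77))*28921 = (4019 + 277)*28921 = 4296*28921 = 124244616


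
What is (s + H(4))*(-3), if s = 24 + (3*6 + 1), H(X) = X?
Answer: -141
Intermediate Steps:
s = 43 (s = 24 + (18 + 1) = 24 + 19 = 43)
(s + H(4))*(-3) = (43 + 4)*(-3) = 47*(-3) = -141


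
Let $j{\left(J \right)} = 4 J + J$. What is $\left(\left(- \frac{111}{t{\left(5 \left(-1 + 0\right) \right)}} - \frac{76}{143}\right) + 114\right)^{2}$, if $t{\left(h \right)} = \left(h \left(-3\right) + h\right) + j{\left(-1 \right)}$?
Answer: $\frac{4258476049}{511225} \approx 8329.9$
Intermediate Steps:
$j{\left(J \right)} = 5 J$
$t{\left(h \right)} = -5 - 2 h$ ($t{\left(h \right)} = \left(h \left(-3\right) + h\right) + 5 \left(-1\right) = \left(- 3 h + h\right) - 5 = - 2 h - 5 = -5 - 2 h$)
$\left(\left(- \frac{111}{t{\left(5 \left(-1 + 0\right) \right)}} - \frac{76}{143}\right) + 114\right)^{2} = \left(\left(- \frac{111}{-5 - 2 \cdot 5 \left(-1 + 0\right)} - \frac{76}{143}\right) + 114\right)^{2} = \left(\left(- \frac{111}{-5 - 2 \cdot 5 \left(-1\right)} - \frac{76}{143}\right) + 114\right)^{2} = \left(\left(- \frac{111}{-5 - -10} - \frac{76}{143}\right) + 114\right)^{2} = \left(\left(- \frac{111}{-5 + 10} - \frac{76}{143}\right) + 114\right)^{2} = \left(\left(- \frac{111}{5} - \frac{76}{143}\right) + 114\right)^{2} = \left(- \frac{16253}{715} + 114\right)^{2} = \left(\frac{65257}{715}\right)^{2} = \frac{4258476049}{511225}$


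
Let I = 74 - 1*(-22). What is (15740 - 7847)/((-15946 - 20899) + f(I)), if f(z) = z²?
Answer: -7893/27629 ≈ -0.28568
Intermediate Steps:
I = 96 (I = 74 + 22 = 96)
(15740 - 7847)/((-15946 - 20899) + f(I)) = (15740 - 7847)/((-15946 - 20899) + 96²) = 7893/(-36845 + 9216) = 7893/(-27629) = 7893*(-1/27629) = -7893/27629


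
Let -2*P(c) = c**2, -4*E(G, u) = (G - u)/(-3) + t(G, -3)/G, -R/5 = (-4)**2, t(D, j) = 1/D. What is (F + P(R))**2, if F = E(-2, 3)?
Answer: 23600026129/2304 ≈ 1.0243e+7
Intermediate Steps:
R = -80 (R = -5*(-4)**2 = -5*16 = -80)
E(G, u) = -1/(4*G**2) - u/12 + G/12 (E(G, u) = -((G - u)/(-3) + 1/(G*G))/4 = -((G - u)*(-1/3) + G**(-2))/4 = -((-G/3 + u/3) + G**(-2))/4 = -(G**(-2) - G/3 + u/3)/4 = -1/(4*G**2) - u/12 + G/12)
F = -23/48 (F = (1/12)*(-3 + (-2)**2*(-2 - 1*3))/(-2)**2 = (1/12)*(1/4)*(-3 + 4*(-2 - 3)) = (1/12)*(1/4)*(-3 + 4*(-5)) = (1/12)*(1/4)*(-3 - 20) = (1/12)*(1/4)*(-23) = -23/48 ≈ -0.47917)
P(c) = -c**2/2
(F + P(R))**2 = (-23/48 - 1/2*(-80)**2)**2 = (-23/48 - 1/2*6400)**2 = (-23/48 - 3200)**2 = (-153623/48)**2 = 23600026129/2304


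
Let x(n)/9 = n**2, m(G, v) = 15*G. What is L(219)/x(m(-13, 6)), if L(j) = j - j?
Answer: 0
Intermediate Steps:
L(j) = 0
x(n) = 9*n**2
L(219)/x(m(-13, 6)) = 0/((9*(15*(-13))**2)) = 0/((9*(-195)**2)) = 0/((9*38025)) = 0/342225 = 0*(1/342225) = 0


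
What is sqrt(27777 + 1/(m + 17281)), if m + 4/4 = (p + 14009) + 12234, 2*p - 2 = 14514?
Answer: sqrt(71628826637478)/50781 ≈ 166.66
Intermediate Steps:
p = 7258 (p = 1 + (1/2)*14514 = 1 + 7257 = 7258)
m = 33500 (m = -1 + ((7258 + 14009) + 12234) = -1 + (21267 + 12234) = -1 + 33501 = 33500)
sqrt(27777 + 1/(m + 17281)) = sqrt(27777 + 1/(33500 + 17281)) = sqrt(27777 + 1/50781) = sqrt(1410543838/50781) = sqrt(71628826637478)/50781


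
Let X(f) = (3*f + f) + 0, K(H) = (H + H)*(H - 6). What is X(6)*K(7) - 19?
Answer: 317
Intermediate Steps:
K(H) = 2*H*(-6 + H) (K(H) = (2*H)*(-6 + H) = 2*H*(-6 + H))
X(f) = 4*f (X(f) = 4*f + 0 = 4*f)
X(6)*K(7) - 19 = (4*6)*(2*7*(-6 + 7)) - 19 = 24*(2*7*1) - 19 = 24*14 - 19 = 336 - 19 = 317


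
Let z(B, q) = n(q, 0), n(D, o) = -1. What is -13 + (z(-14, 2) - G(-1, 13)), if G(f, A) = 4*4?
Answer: -30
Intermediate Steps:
G(f, A) = 16
z(B, q) = -1
-13 + (z(-14, 2) - G(-1, 13)) = -13 + (-1 - 1*16) = -13 + (-1 - 16) = -13 - 17 = -30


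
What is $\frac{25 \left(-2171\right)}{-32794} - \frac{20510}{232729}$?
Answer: $\frac{1708394505}{1090302118} \approx 1.5669$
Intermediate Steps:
$\frac{25 \left(-2171\right)}{-32794} - \frac{20510}{232729} = \left(-54275\right) \left(- \frac{1}{32794}\right) - \frac{2930}{33247} = \frac{54275}{32794} - \frac{2930}{33247} = \frac{1708394505}{1090302118}$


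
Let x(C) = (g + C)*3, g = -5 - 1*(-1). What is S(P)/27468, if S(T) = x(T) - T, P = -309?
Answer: -5/218 ≈ -0.022936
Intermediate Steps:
g = -4 (g = -5 + 1 = -4)
x(C) = -12 + 3*C (x(C) = (-4 + C)*3 = -12 + 3*C)
S(T) = -12 + 2*T (S(T) = (-12 + 3*T) - T = -12 + 2*T)
S(P)/27468 = (-12 + 2*(-309))/27468 = (-12 - 618)*(1/27468) = -630*1/27468 = -5/218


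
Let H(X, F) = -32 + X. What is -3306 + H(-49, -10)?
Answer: -3387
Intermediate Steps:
-3306 + H(-49, -10) = -3306 + (-32 - 49) = -3306 - 81 = -3387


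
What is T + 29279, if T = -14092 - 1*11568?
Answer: 3619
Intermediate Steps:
T = -25660 (T = -14092 - 11568 = -25660)
T + 29279 = -25660 + 29279 = 3619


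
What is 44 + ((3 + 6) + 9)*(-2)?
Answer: 8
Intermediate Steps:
44 + ((3 + 6) + 9)*(-2) = 44 + (9 + 9)*(-2) = 44 + 18*(-2) = 44 - 36 = 8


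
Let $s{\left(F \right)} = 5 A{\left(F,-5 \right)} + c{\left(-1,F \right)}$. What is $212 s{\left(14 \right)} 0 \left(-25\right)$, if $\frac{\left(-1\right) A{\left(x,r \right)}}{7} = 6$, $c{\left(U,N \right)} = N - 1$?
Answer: $0$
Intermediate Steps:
$c{\left(U,N \right)} = -1 + N$
$A{\left(x,r \right)} = -42$ ($A{\left(x,r \right)} = \left(-7\right) 6 = -42$)
$s{\left(F \right)} = -211 + F$ ($s{\left(F \right)} = 5 \left(-42\right) + \left(-1 + F\right) = -210 + \left(-1 + F\right) = -211 + F$)
$212 s{\left(14 \right)} 0 \left(-25\right) = 212 \left(-211 + 14\right) 0 \left(-25\right) = 212 \left(-197\right) 0 = \left(-41764\right) 0 = 0$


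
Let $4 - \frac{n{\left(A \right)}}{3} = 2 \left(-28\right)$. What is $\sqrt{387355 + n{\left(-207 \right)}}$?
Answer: $\sqrt{387535} \approx 622.52$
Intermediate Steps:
$n{\left(A \right)} = 180$ ($n{\left(A \right)} = 12 - 3 \cdot 2 \left(-28\right) = 12 - -168 = 12 + 168 = 180$)
$\sqrt{387355 + n{\left(-207 \right)}} = \sqrt{387355 + 180} = \sqrt{387535}$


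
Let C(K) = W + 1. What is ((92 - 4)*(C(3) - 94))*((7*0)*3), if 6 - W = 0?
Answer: 0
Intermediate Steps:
W = 6 (W = 6 - 1*0 = 6 + 0 = 6)
C(K) = 7 (C(K) = 6 + 1 = 7)
((92 - 4)*(C(3) - 94))*((7*0)*3) = ((92 - 4)*(7 - 94))*((7*0)*3) = (88*(-87))*(0*3) = -7656*0 = 0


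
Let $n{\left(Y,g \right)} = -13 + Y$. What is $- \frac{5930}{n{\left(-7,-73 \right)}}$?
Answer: $\frac{593}{2} \approx 296.5$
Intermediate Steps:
$- \frac{5930}{n{\left(-7,-73 \right)}} = - \frac{5930}{-13 - 7} = - \frac{5930}{-20} = \left(-5930\right) \left(- \frac{1}{20}\right) = \frac{593}{2}$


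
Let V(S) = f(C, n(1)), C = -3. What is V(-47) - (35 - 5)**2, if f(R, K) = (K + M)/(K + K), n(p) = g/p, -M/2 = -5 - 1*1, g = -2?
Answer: -1805/2 ≈ -902.50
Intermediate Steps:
M = 12 (M = -2*(-5 - 1*1) = -2*(-5 - 1) = -2*(-6) = 12)
n(p) = -2/p
f(R, K) = (12 + K)/(2*K) (f(R, K) = (K + 12)/(K + K) = (12 + K)/((2*K)) = (12 + K)*(1/(2*K)) = (12 + K)/(2*K))
V(S) = -5/2 (V(S) = (12 - 2/1)/(2*((-2/1))) = (12 - 2*1)/(2*((-2*1))) = (1/2)*(12 - 2)/(-2) = (1/2)*(-1/2)*10 = -5/2)
V(-47) - (35 - 5)**2 = -5/2 - (35 - 5)**2 = -5/2 - 1*30**2 = -5/2 - 1*900 = -5/2 - 900 = -1805/2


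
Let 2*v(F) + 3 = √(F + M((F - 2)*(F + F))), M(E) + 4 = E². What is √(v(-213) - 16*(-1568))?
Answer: √(100346 + 2*√8388727883)/2 ≈ 266.24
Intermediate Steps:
M(E) = -4 + E²
v(F) = -3/2 + √(-4 + F + 4*F²*(-2 + F)²)/2 (v(F) = -3/2 + √(F + (-4 + ((F - 2)*(F + F))²))/2 = -3/2 + √(F + (-4 + ((-2 + F)*(2*F))²))/2 = -3/2 + √(F + (-4 + (2*F*(-2 + F))²))/2 = -3/2 + √(F + (-4 + 4*F²*(-2 + F)²))/2 = -3/2 + √(-4 + F + 4*F²*(-2 + F)²)/2)
√(v(-213) - 16*(-1568)) = √((-3/2 + √(-4 - 213 + 4*(-213)²*(-2 - 213)²)/2) - 16*(-1568)) = √((-3/2 + √(-4 - 213 + 4*45369*(-215)²)/2) + 25088) = √((-3/2 + √(-4 - 213 + 4*45369*46225)/2) + 25088) = √((-3/2 + √(-4 - 213 + 8388728100)/2) + 25088) = √((-3/2 + √8388727883/2) + 25088) = √(50173/2 + √8388727883/2)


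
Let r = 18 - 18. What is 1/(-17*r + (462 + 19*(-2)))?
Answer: 1/424 ≈ 0.0023585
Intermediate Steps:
r = 0
1/(-17*r + (462 + 19*(-2))) = 1/(-17*0 + (462 + 19*(-2))) = 1/(0 + (462 - 38)) = 1/(0 + 424) = 1/424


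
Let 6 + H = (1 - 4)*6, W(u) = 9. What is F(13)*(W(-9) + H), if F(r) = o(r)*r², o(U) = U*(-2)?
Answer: 65910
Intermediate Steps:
o(U) = -2*U
H = -24 (H = -6 + (1 - 4)*6 = -6 - 3*6 = -6 - 18 = -24)
F(r) = -2*r³ (F(r) = (-2*r)*r² = -2*r³)
F(13)*(W(-9) + H) = (-2*13³)*(9 - 24) = -2*2197*(-15) = -4394*(-15) = 65910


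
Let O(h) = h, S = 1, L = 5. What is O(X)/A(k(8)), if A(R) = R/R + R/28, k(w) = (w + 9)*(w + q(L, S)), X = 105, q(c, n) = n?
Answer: 2940/181 ≈ 16.243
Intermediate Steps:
k(w) = (1 + w)*(9 + w) (k(w) = (w + 9)*(w + 1) = (9 + w)*(1 + w) = (1 + w)*(9 + w))
A(R) = 1 + R/28 (A(R) = 1 + R*(1/28) = 1 + R/28)
O(X)/A(k(8)) = 105/(1 + (9 + 8² + 10*8)/28) = 105/(1 + (9 + 64 + 80)/28) = 105/(1 + (1/28)*153) = 105/(1 + 153/28) = 105/(181/28) = 105*(28/181) = 2940/181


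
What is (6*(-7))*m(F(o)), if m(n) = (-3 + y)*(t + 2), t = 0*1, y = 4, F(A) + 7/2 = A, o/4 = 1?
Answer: -84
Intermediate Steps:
o = 4 (o = 4*1 = 4)
F(A) = -7/2 + A
t = 0
m(n) = 2 (m(n) = (-3 + 4)*(0 + 2) = 1*2 = 2)
(6*(-7))*m(F(o)) = (6*(-7))*2 = -42*2 = -84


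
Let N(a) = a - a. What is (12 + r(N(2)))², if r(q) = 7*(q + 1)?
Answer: 361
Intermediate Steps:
N(a) = 0
r(q) = 7 + 7*q (r(q) = 7*(1 + q) = 7 + 7*q)
(12 + r(N(2)))² = (12 + (7 + 7*0))² = (12 + (7 + 0))² = (12 + 7)² = 19² = 361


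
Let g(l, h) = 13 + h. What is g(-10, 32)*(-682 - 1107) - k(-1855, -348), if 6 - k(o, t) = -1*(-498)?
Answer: -80013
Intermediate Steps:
k(o, t) = -492 (k(o, t) = 6 - (-1)*(-498) = 6 - 1*498 = 6 - 498 = -492)
g(-10, 32)*(-682 - 1107) - k(-1855, -348) = (13 + 32)*(-682 - 1107) - 1*(-492) = 45*(-1789) + 492 = -80505 + 492 = -80013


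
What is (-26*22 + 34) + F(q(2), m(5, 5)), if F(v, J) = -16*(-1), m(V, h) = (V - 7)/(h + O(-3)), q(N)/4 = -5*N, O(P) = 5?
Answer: -522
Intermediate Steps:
q(N) = -20*N (q(N) = 4*(-5*N) = -20*N)
m(V, h) = (-7 + V)/(5 + h) (m(V, h) = (V - 7)/(h + 5) = (-7 + V)/(5 + h))
F(v, J) = 16
(-26*22 + 34) + F(q(2), m(5, 5)) = (-26*22 + 34) + 16 = (-572 + 34) + 16 = -538 + 16 = -522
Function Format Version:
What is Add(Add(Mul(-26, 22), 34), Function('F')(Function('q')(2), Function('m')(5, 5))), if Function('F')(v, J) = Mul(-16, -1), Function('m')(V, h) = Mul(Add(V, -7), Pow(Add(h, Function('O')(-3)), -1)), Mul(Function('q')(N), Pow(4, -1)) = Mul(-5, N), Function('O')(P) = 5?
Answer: -522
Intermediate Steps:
Function('q')(N) = Mul(-20, N) (Function('q')(N) = Mul(4, Mul(-5, N)) = Mul(-20, N))
Function('m')(V, h) = Mul(Pow(Add(5, h), -1), Add(-7, V)) (Function('m')(V, h) = Mul(Add(V, -7), Pow(Add(h, 5), -1)) = Mul(Add(-7, V), Pow(Add(5, h), -1)) = Mul(Pow(Add(5, h), -1), Add(-7, V)))
Function('F')(v, J) = 16
Add(Add(Mul(-26, 22), 34), Function('F')(Function('q')(2), Function('m')(5, 5))) = Add(Add(Mul(-26, 22), 34), 16) = Add(Add(-572, 34), 16) = Add(-538, 16) = -522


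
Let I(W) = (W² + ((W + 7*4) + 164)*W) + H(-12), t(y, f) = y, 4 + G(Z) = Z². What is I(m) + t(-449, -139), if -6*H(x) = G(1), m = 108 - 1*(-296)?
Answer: 807103/2 ≈ 4.0355e+5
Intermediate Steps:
G(Z) = -4 + Z²
m = 404 (m = 108 + 296 = 404)
H(x) = ½ (H(x) = -(-4 + 1²)/6 = -(-4 + 1)/6 = -⅙*(-3) = ½)
I(W) = ½ + W² + W*(192 + W) (I(W) = (W² + ((W + 7*4) + 164)*W) + ½ = (W² + ((W + 28) + 164)*W) + ½ = (W² + ((28 + W) + 164)*W) + ½ = (W² + (192 + W)*W) + ½ = (W² + W*(192 + W)) + ½ = ½ + W² + W*(192 + W))
I(m) + t(-449, -139) = (½ + 2*404² + 192*404) - 449 = (½ + 2*163216 + 77568) - 449 = (½ + 326432 + 77568) - 449 = 808001/2 - 449 = 807103/2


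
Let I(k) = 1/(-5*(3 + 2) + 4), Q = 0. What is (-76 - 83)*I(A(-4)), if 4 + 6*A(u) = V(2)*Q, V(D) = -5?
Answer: 53/7 ≈ 7.5714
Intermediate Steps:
A(u) = -⅔ (A(u) = -⅔ + (-5*0)/6 = -⅔ + (⅙)*0 = -⅔ + 0 = -⅔)
I(k) = -1/21 (I(k) = 1/(-5*5 + 4) = 1/(-25 + 4) = 1/(-21) = -1/21)
(-76 - 83)*I(A(-4)) = (-76 - 83)*(-1/21) = -159*(-1/21) = 53/7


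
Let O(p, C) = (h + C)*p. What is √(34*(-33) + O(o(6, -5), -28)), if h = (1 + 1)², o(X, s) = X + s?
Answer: I*√1146 ≈ 33.853*I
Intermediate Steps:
h = 4 (h = 2² = 4)
O(p, C) = p*(4 + C) (O(p, C) = (4 + C)*p = p*(4 + C))
√(34*(-33) + O(o(6, -5), -28)) = √(34*(-33) + (6 - 5)*(4 - 28)) = √(-1122 + 1*(-24)) = √(-1122 - 24) = √(-1146) = I*√1146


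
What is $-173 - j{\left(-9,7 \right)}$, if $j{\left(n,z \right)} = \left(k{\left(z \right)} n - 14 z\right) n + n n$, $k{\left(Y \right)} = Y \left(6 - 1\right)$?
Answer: $-3971$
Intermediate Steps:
$k{\left(Y \right)} = 5 Y$ ($k{\left(Y \right)} = Y 5 = 5 Y$)
$j{\left(n,z \right)} = n^{2} + n \left(- 14 z + 5 n z\right)$ ($j{\left(n,z \right)} = \left(5 z n - 14 z\right) n + n n = \left(5 n z - 14 z\right) n + n^{2} = \left(- 14 z + 5 n z\right) n + n^{2} = n \left(- 14 z + 5 n z\right) + n^{2} = n^{2} + n \left(- 14 z + 5 n z\right)$)
$-173 - j{\left(-9,7 \right)} = -173 - - 9 \left(-9 - 98 + 5 \left(-9\right) 7\right) = -173 - - 9 \left(-9 - 98 - 315\right) = -173 - \left(-9\right) \left(-422\right) = -173 - 3798 = -3971$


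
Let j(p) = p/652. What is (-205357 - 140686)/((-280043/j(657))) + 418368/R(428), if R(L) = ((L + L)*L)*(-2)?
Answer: 1409355032367/2090450424164 ≈ 0.67419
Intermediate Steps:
j(p) = p/652 (j(p) = p*(1/652) = p/652)
R(L) = -4*L² (R(L) = ((2*L)*L)*(-2) = (2*L²)*(-2) = -4*L²)
(-205357 - 140686)/((-280043/j(657))) + 418368/R(428) = (-205357 - 140686)/((-280043/((1/652)*657))) + 418368/((-4*428²)) = -346043/((-280043/657/652)) + 418368/((-4*183184)) = -346043/((-280043*652/657)) + 418368/(-732736) = -346043/(-182588036/657) + 418368*(-1/732736) = -346043*(-657/182588036) - 6537/11449 = 227350251/182588036 - 6537/11449 = 1409355032367/2090450424164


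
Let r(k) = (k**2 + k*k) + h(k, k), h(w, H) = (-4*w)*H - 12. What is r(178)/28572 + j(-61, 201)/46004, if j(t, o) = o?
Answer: -727497637/328606572 ≈ -2.2139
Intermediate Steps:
h(w, H) = -12 - 4*H*w (h(w, H) = -4*H*w - 12 = -12 - 4*H*w)
r(k) = -12 - 2*k**2 (r(k) = (k**2 + k*k) + (-12 - 4*k*k) = (k**2 + k**2) + (-12 - 4*k**2) = 2*k**2 + (-12 - 4*k**2) = -12 - 2*k**2)
r(178)/28572 + j(-61, 201)/46004 = (-12 - 2*178**2)/28572 + 201/46004 = (-12 - 2*31684)*(1/28572) + 201*(1/46004) = (-12 - 63368)*(1/28572) + 201/46004 = -63380*1/28572 + 201/46004 = -15845/7143 + 201/46004 = -727497637/328606572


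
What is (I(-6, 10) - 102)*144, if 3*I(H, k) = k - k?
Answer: -14688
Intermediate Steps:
I(H, k) = 0 (I(H, k) = (k - k)/3 = (1/3)*0 = 0)
(I(-6, 10) - 102)*144 = (0 - 102)*144 = -102*144 = -14688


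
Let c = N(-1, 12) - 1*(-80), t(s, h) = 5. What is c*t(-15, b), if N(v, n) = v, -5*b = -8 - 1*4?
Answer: 395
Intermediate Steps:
b = 12/5 (b = -(-8 - 1*4)/5 = -(-8 - 4)/5 = -⅕*(-12) = 12/5 ≈ 2.4000)
c = 79 (c = -1 - 1*(-80) = -1 + 80 = 79)
c*t(-15, b) = 79*5 = 395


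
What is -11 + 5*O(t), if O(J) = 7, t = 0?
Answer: 24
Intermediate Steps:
-11 + 5*O(t) = -11 + 5*7 = -11 + 35 = 24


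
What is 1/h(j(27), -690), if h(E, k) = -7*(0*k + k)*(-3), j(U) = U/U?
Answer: -1/14490 ≈ -6.9013e-5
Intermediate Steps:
j(U) = 1
h(E, k) = 21*k (h(E, k) = -7*(0 + k)*(-3) = -7*k*(-3) = 21*k)
1/h(j(27), -690) = 1/(21*(-690)) = 1/(-14490) = -1/14490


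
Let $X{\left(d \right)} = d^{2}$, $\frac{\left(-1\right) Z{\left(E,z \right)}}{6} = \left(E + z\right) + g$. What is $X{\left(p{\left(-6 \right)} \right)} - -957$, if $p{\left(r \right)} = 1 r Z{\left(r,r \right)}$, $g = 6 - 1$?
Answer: $64461$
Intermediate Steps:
$g = 5$
$Z{\left(E,z \right)} = -30 - 6 E - 6 z$ ($Z{\left(E,z \right)} = - 6 \left(\left(E + z\right) + 5\right) = - 6 \left(5 + E + z\right) = -30 - 6 E - 6 z$)
$p{\left(r \right)} = r \left(-30 - 12 r\right)$ ($p{\left(r \right)} = 1 r \left(-30 - 6 r - 6 r\right) = r \left(-30 - 12 r\right)$)
$X{\left(p{\left(-6 \right)} \right)} - -957 = \left(\left(-6\right) \left(-6\right) \left(5 + 2 \left(-6\right)\right)\right)^{2} - -957 = \left(\left(-6\right) \left(-6\right) \left(5 - 12\right)\right)^{2} + 957 = \left(\left(-6\right) \left(-6\right) \left(-7\right)\right)^{2} + 957 = \left(-252\right)^{2} + 957 = 63504 + 957 = 64461$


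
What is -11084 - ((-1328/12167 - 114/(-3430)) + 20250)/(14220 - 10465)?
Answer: -868891083107349/78353350775 ≈ -11089.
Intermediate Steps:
-11084 - ((-1328/12167 - 114/(-3430)) + 20250)/(14220 - 10465) = -11084 - ((-1328*1/12167 - 114*(-1/3430)) + 20250)/3755 = -11084 - ((-1328/12167 + 57/1715) + 20250)/3755 = -11084 - (-1584001/20866405 + 20250)/3755 = -11084 - 422543117249/(20866405*3755) = -11084 - 1*422543117249/78353350775 = -11084 - 422543117249/78353350775 = -868891083107349/78353350775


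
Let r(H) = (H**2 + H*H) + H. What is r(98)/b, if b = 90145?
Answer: 19306/90145 ≈ 0.21417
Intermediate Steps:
r(H) = H + 2*H**2 (r(H) = (H**2 + H**2) + H = 2*H**2 + H = H + 2*H**2)
r(98)/b = (98*(1 + 2*98))/90145 = (98*(1 + 196))*(1/90145) = (98*197)*(1/90145) = 19306*(1/90145) = 19306/90145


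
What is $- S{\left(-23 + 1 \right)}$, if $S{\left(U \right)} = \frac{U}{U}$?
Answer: $-1$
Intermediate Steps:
$S{\left(U \right)} = 1$
$- S{\left(-23 + 1 \right)} = \left(-1\right) 1 = -1$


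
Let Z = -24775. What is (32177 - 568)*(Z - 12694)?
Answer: -1184357621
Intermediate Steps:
(32177 - 568)*(Z - 12694) = (32177 - 568)*(-24775 - 12694) = 31609*(-37469) = -1184357621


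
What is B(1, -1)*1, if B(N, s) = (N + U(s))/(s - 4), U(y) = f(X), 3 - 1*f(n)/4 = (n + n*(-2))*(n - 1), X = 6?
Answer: -133/5 ≈ -26.600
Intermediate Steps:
f(n) = 12 + 4*n*(-1 + n) (f(n) = 12 - 4*(n + n*(-2))*(n - 1) = 12 - 4*(n - 2*n)*(-1 + n) = 12 - 4*(-n)*(-1 + n) = 12 - (-4)*n*(-1 + n) = 12 + 4*n*(-1 + n))
U(y) = 132 (U(y) = 12 - 4*6 + 4*6**2 = 12 - 24 + 4*36 = 12 - 24 + 144 = 132)
B(N, s) = (132 + N)/(-4 + s) (B(N, s) = (N + 132)/(s - 4) = (132 + N)/(-4 + s))
B(1, -1)*1 = ((132 + 1)/(-4 - 1))*1 = (133/(-5))*1 = -1/5*133*1 = -133/5*1 = -133/5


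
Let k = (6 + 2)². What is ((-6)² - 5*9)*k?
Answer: -576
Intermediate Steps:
k = 64 (k = 8² = 64)
((-6)² - 5*9)*k = ((-6)² - 5*9)*64 = (36 - 45)*64 = -9*64 = -576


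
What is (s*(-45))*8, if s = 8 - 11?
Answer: 1080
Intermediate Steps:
s = -3
(s*(-45))*8 = -3*(-45)*8 = 135*8 = 1080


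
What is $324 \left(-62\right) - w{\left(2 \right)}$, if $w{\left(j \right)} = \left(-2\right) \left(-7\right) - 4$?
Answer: $-20098$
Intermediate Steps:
$w{\left(j \right)} = 10$ ($w{\left(j \right)} = 14 - 4 = 10$)
$324 \left(-62\right) - w{\left(2 \right)} = 324 \left(-62\right) - 10 = -20088 - 10 = -20098$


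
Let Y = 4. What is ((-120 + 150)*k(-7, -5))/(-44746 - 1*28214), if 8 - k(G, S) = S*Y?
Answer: -7/608 ≈ -0.011513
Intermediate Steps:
k(G, S) = 8 - 4*S (k(G, S) = 8 - S*4 = 8 - 4*S)
((-120 + 150)*k(-7, -5))/(-44746 - 1*28214) = ((-120 + 150)*(8 - 4*(-5)))/(-44746 - 1*28214) = (30*(8 + 20))/(-44746 - 28214) = (30*28)/(-72960) = 840*(-1/72960) = -7/608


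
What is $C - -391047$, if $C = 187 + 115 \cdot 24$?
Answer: $393994$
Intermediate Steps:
$C = 2947$ ($C = 187 + 2760 = 2947$)
$C - -391047 = 2947 - -391047 = 2947 + 391047 = 393994$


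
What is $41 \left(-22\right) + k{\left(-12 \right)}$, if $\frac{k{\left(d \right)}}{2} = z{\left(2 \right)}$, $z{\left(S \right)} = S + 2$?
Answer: $-894$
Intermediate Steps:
$z{\left(S \right)} = 2 + S$
$k{\left(d \right)} = 8$ ($k{\left(d \right)} = 2 \left(2 + 2\right) = 2 \cdot 4 = 8$)
$41 \left(-22\right) + k{\left(-12 \right)} = 41 \left(-22\right) + 8 = -902 + 8 = -894$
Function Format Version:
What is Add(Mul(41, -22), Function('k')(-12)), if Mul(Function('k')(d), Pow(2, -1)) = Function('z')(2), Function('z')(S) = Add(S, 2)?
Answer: -894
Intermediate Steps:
Function('z')(S) = Add(2, S)
Function('k')(d) = 8 (Function('k')(d) = Mul(2, Add(2, 2)) = Mul(2, 4) = 8)
Add(Mul(41, -22), Function('k')(-12)) = Add(Mul(41, -22), 8) = Add(-902, 8) = -894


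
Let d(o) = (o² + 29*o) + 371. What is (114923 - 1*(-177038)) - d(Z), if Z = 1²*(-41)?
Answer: 291098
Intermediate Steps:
Z = -41 (Z = 1*(-41) = -41)
d(o) = 371 + o² + 29*o
(114923 - 1*(-177038)) - d(Z) = (114923 - 1*(-177038)) - (371 + (-41)² + 29*(-41)) = (114923 + 177038) - (371 + 1681 - 1189) = 291961 - 1*863 = 291961 - 863 = 291098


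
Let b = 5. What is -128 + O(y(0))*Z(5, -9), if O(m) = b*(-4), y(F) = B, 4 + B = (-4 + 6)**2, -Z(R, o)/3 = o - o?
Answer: -128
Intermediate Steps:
Z(R, o) = 0 (Z(R, o) = -3*(o - o) = -3*0 = 0)
B = 0 (B = -4 + (-4 + 6)**2 = -4 + 2**2 = -4 + 4 = 0)
y(F) = 0
O(m) = -20 (O(m) = 5*(-4) = -20)
-128 + O(y(0))*Z(5, -9) = -128 - 20*0 = -128 + 0 = -128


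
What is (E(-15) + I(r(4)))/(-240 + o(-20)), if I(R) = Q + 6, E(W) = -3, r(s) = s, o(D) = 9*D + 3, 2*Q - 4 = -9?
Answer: -1/834 ≈ -0.0011990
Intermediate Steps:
Q = -5/2 (Q = 2 + (½)*(-9) = 2 - 9/2 = -5/2 ≈ -2.5000)
o(D) = 3 + 9*D
I(R) = 7/2 (I(R) = -5/2 + 6 = 7/2)
(E(-15) + I(r(4)))/(-240 + o(-20)) = (-3 + 7/2)/(-240 + (3 + 9*(-20))) = 1/(2*(-240 + (3 - 180))) = 1/(2*(-240 - 177)) = (½)/(-417) = (½)*(-1/417) = -1/834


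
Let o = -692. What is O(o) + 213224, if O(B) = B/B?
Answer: 213225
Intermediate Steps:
O(B) = 1
O(o) + 213224 = 1 + 213224 = 213225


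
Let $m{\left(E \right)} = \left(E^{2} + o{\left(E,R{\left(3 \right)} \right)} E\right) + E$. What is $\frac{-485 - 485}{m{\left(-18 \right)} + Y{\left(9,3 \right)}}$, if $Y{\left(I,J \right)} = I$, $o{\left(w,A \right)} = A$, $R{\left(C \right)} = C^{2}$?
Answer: $- \frac{970}{153} \approx -6.3399$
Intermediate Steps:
$m{\left(E \right)} = E^{2} + 10 E$ ($m{\left(E \right)} = \left(E^{2} + 3^{2} E\right) + E = \left(E^{2} + 9 E\right) + E = E^{2} + 10 E$)
$\frac{-485 - 485}{m{\left(-18 \right)} + Y{\left(9,3 \right)}} = \frac{-485 - 485}{- 18 \left(10 - 18\right) + 9} = - \frac{970}{\left(-18\right) \left(-8\right) + 9} = - \frac{970}{144 + 9} = - \frac{970}{153}$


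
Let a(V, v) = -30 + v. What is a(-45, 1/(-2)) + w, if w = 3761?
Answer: 7461/2 ≈ 3730.5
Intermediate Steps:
a(-45, 1/(-2)) + w = (-30 + 1/(-2)) + 3761 = (-30 - ½) + 3761 = -61/2 + 3761 = 7461/2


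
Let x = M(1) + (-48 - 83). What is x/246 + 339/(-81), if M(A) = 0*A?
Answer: -10445/2214 ≈ -4.7177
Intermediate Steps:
M(A) = 0
x = -131 (x = 0 + (-48 - 83) = 0 - 131 = -131)
x/246 + 339/(-81) = -131/246 + 339/(-81) = -131*1/246 + 339*(-1/81) = -131/246 - 113/27 = -10445/2214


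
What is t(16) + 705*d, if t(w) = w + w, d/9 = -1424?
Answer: -9035248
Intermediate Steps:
d = -12816 (d = 9*(-1424) = -12816)
t(w) = 2*w
t(16) + 705*d = 2*16 + 705*(-12816) = 32 - 9035280 = -9035248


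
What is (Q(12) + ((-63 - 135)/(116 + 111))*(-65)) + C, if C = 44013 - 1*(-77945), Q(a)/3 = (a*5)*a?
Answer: 28187656/227 ≈ 1.2417e+5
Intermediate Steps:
Q(a) = 15*a² (Q(a) = 3*((a*5)*a) = 3*((5*a)*a) = 3*(5*a²) = 15*a²)
C = 121958 (C = 44013 + 77945 = 121958)
(Q(12) + ((-63 - 135)/(116 + 111))*(-65)) + C = (15*12² + ((-63 - 135)/(116 + 111))*(-65)) + 121958 = (15*144 - 198/227*(-65)) + 121958 = (2160 - 198*1/227*(-65)) + 121958 = (2160 - 198/227*(-65)) + 121958 = (2160 + 12870/227) + 121958 = 503190/227 + 121958 = 28187656/227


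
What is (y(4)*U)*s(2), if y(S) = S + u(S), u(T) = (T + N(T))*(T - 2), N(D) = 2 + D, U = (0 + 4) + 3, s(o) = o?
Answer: 336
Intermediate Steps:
U = 7 (U = 4 + 3 = 7)
u(T) = (-2 + T)*(2 + 2*T) (u(T) = (T + (2 + T))*(T - 2) = (2 + 2*T)*(-2 + T) = (-2 + T)*(2 + 2*T))
y(S) = -4 - S + 2*S² (y(S) = S + (-4 - 2*S + 2*S²) = -4 - S + 2*S²)
(y(4)*U)*s(2) = ((-4 - 1*4 + 2*4²)*7)*2 = ((-4 - 4 + 2*16)*7)*2 = ((-4 - 4 + 32)*7)*2 = (24*7)*2 = 168*2 = 336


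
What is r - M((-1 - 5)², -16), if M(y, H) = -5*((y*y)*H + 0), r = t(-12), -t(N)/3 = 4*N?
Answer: -103536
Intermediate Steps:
t(N) = -12*N
r = 144 (r = -12*(-12) = 144)
M(y, H) = -5*H*y² (M(y, H) = -5*(y²*H + 0) = -5*(H*y² + 0) = -5*H*y²)
r - M((-1 - 5)², -16) = 144 - (-5)*(-16)*((-1 - 5)²)² = 144 - (-5)*(-16)*((-6)²)² = 144 - (-5)*(-16)*36² = 144 - (-5)*(-16)*1296 = 144 - 1*103680 = 144 - 103680 = -103536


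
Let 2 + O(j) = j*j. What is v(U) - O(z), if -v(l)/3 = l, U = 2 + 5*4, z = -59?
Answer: -3545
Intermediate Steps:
U = 22 (U = 2 + 20 = 22)
v(l) = -3*l
O(j) = -2 + j² (O(j) = -2 + j*j = -2 + j²)
v(U) - O(z) = -3*22 - (-2 + (-59)²) = -66 - (-2 + 3481) = -66 - 1*3479 = -66 - 3479 = -3545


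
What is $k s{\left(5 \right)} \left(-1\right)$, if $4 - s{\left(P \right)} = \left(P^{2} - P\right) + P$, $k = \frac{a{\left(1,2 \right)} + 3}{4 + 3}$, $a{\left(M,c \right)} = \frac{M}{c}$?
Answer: $\frac{21}{2} \approx 10.5$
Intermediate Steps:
$k = \frac{1}{2}$ ($k = \frac{1 \cdot \frac{1}{2} + 3}{4 + 3} = \frac{1 \cdot \frac{1}{2} + 3}{7} = \left(\frac{1}{2} + 3\right) \frac{1}{7} = \frac{7}{2} \cdot \frac{1}{7} = \frac{1}{2} \approx 0.5$)
$s{\left(P \right)} = 4 - P^{2}$ ($s{\left(P \right)} = 4 - \left(\left(P^{2} - P\right) + P\right) = 4 - P^{2}$)
$k s{\left(5 \right)} \left(-1\right) = \frac{4 - 5^{2}}{2} \left(-1\right) = \frac{4 - 25}{2} \left(-1\right) = \frac{1}{2} \left(-21\right) \left(-1\right) = \left(- \frac{21}{2}\right) \left(-1\right) = \frac{21}{2}$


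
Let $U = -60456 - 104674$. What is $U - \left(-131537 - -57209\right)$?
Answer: $-90802$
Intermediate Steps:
$U = -165130$ ($U = -60456 - 104674 = -165130$)
$U - \left(-131537 - -57209\right) = -165130 - \left(-131537 - -57209\right) = -165130 - \left(-131537 + 57209\right) = -165130 - -74328 = -165130 + 74328 = -90802$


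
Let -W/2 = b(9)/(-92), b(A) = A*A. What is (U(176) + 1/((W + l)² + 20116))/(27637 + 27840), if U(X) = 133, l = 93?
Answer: 8188324937/3415515677749 ≈ 0.0023974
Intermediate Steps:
b(A) = A²
W = 81/46 (W = -2*9²/(-92) = -162*(-1)/92 = -2*(-81/92) = 81/46 ≈ 1.7609)
(U(176) + 1/((W + l)² + 20116))/(27637 + 27840) = (133 + 1/((81/46 + 93)² + 20116))/(27637 + 27840) = (133 + 1/((4359/46)² + 20116))/55477 = (133 + 1/(19000881/2116 + 20116))*(1/55477) = (133 + 1/(61566337/2116))*(1/55477) = (133 + 2116/61566337)*(1/55477) = (8188324937/61566337)*(1/55477) = 8188324937/3415515677749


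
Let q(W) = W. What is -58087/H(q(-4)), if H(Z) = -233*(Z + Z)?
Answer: -58087/1864 ≈ -31.163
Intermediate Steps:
H(Z) = -466*Z
-58087/H(q(-4)) = -58087/((-466*(-4))) = -58087/1864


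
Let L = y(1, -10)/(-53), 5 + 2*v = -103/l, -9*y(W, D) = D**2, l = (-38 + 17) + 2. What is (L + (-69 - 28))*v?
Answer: -184676/9063 ≈ -20.377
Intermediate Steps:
l = -19 (l = -21 + 2 = -19)
y(W, D) = -D**2/9
v = 4/19 (v = -5/2 + (-103/(-19))/2 = -5/2 + (-103*(-1/19))/2 = -5/2 + (1/2)*(103/19) = -5/2 + 103/38 = 4/19 ≈ 0.21053)
L = 100/477 (L = -1/9*(-10)**2/(-53) = -1/9*100*(-1/53) = -100/9*(-1/53) = 100/477 ≈ 0.20964)
(L + (-69 - 28))*v = (100/477 + (-69 - 28))*(4/19) = (100/477 - 97)*(4/19) = -46169/477*4/19 = -184676/9063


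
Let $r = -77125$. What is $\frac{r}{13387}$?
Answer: $- \frac{77125}{13387} \approx -5.7612$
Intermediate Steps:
$\frac{r}{13387} = - \frac{77125}{13387}$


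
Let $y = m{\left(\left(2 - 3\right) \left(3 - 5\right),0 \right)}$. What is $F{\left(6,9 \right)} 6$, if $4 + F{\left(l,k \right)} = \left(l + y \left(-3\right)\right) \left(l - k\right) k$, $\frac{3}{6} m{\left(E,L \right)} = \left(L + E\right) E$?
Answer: $2892$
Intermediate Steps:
$m{\left(E,L \right)} = 2 E \left(E + L\right)$ ($m{\left(E,L \right)} = 2 \left(L + E\right) E = 2 \left(E + L\right) E = 2 E \left(E + L\right)$)
$y = 8$ ($y = 2 \left(2 - 3\right) \left(3 - 5\right) \left(\left(2 - 3\right) \left(3 - 5\right) + 0\right) = 2 \left(\left(-1\right) \left(-2\right)\right) \left(\left(-1\right) \left(-2\right) + 0\right) = 2 \cdot 2 \left(2 + 0\right) = 2 \cdot 2 \cdot 2 = 8$)
$F{\left(l,k \right)} = -4 + k \left(-24 + l\right) \left(l - k\right)$ ($F{\left(l,k \right)} = -4 + \left(l + 8 \left(-3\right)\right) \left(l - k\right) k = -4 + \left(l - 24\right) \left(l - k\right) k = -4 + \left(-24 + l\right) \left(l - k\right) k = -4 + k \left(-24 + l\right) \left(l - k\right)$)
$F{\left(6,9 \right)} 6 = \left(-4 + 24 \cdot 9^{2} + 9 \cdot 6^{2} - 6 \cdot 9^{2} - 216 \cdot 6\right) 6 = \left(-4 + 24 \cdot 81 + 9 \cdot 36 - 6 \cdot 81 - 1296\right) 6 = \left(-4 + 1944 + 324 - 486 - 1296\right) 6 = 482 \cdot 6 = 2892$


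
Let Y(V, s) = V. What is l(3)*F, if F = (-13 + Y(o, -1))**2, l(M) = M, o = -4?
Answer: 867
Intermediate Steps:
F = 289 (F = (-13 - 4)**2 = (-17)**2 = 289)
l(3)*F = 3*289 = 867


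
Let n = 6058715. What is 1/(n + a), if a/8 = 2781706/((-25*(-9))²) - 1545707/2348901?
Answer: 13212568125/80056923087982247 ≈ 1.6504e-7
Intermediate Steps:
a = 5738400522872/13212568125 (a = 8*(2781706/((-25*(-9))²) - 1545707/2348901) = 8*(2781706/(225²) - 1545707*1/2348901) = 8*(2781706/50625 - 1545707/2348901) = 8*(717300065359/13212568125) = 5738400522872/13212568125 ≈ 434.31)
1/(n + a) = 1/(6058715 + 5738400522872/13212568125) = 1/(80056923087982247/13212568125) = 13212568125/80056923087982247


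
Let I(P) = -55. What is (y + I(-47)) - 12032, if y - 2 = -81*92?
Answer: -19537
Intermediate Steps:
y = -7450 (y = 2 - 81*92 = 2 - 7452 = -7450)
(y + I(-47)) - 12032 = (-7450 - 55) - 12032 = -7505 - 12032 = -19537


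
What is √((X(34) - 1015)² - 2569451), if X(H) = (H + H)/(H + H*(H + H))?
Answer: I*√7328535122/69 ≈ 1240.7*I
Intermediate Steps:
X(H) = 2*H/(H + 2*H²) (X(H) = (2*H)/(H + H*(2*H)) = (2*H)/(H + 2*H²) = 2*H/(H + 2*H²))
√((X(34) - 1015)² - 2569451) = √((2/(1 + 2*34) - 1015)² - 2569451) = √((2/(1 + 68) - 1015)² - 2569451) = √((2/69 - 1015)² - 2569451) = √((-70033/69)² - 2569451) = √(4904621089/4761 - 2569451) = √(-7328535122/4761) = I*√7328535122/69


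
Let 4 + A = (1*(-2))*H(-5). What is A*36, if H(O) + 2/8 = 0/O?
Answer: -126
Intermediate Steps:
H(O) = -¼ (H(O) = -¼ + 0/O = -¼ + 0 = -¼)
A = -7/2 (A = -4 + (1*(-2))*(-¼) = -4 - 2*(-¼) = -4 + ½ = -7/2 ≈ -3.5000)
A*36 = -7/2*36 = -126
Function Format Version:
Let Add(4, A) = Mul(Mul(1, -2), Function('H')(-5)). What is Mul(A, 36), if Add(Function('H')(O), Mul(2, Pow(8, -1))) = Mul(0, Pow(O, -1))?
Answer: -126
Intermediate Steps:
Function('H')(O) = Rational(-1, 4) (Function('H')(O) = Add(Rational(-1, 4), Mul(0, Pow(O, -1))) = Add(Rational(-1, 4), 0) = Rational(-1, 4))
A = Rational(-7, 2) (A = Add(-4, Mul(Mul(1, -2), Rational(-1, 4))) = Add(-4, Mul(-2, Rational(-1, 4))) = Add(-4, Rational(1, 2)) = Rational(-7, 2) ≈ -3.5000)
Mul(A, 36) = Mul(Rational(-7, 2), 36) = -126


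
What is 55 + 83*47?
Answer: 3956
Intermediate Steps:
55 + 83*47 = 55 + 3901 = 3956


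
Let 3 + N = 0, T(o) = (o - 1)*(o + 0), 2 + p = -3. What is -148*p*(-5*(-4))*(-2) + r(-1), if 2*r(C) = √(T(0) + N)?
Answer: -29600 + I*√3/2 ≈ -29600.0 + 0.86602*I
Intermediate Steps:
p = -5 (p = -2 - 3 = -5)
T(o) = o*(-1 + o) (T(o) = (-1 + o)*o = o*(-1 + o))
N = -3 (N = -3 + 0 = -3)
r(C) = I*√3/2 (r(C) = √(0*(-1 + 0) - 3)/2 = √(0*(-1) - 3)/2 = √(0 - 3)/2 = √(-3)/2 = (I*√3)/2 = I*√3/2)
-148*p*(-5*(-4))*(-2) + r(-1) = -148*(-(-25)*(-4))*(-2) + I*√3/2 = -148*(-5*20)*(-2) + I*√3/2 = -(-14800)*(-2) + I*√3/2 = -148*200 + I*√3/2 = -29600 + I*√3/2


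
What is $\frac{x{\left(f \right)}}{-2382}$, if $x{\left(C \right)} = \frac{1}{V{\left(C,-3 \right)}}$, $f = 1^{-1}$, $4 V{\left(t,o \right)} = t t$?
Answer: $- \frac{2}{1191} \approx -0.0016793$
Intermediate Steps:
$V{\left(t,o \right)} = \frac{t^{2}}{4}$ ($V{\left(t,o \right)} = \frac{t t}{4} = \frac{t^{2}}{4}$)
$f = 1$
$x{\left(C \right)} = \frac{4}{C^{2}}$ ($x{\left(C \right)} = \frac{1}{\frac{1}{4} C^{2}} = \frac{4}{C^{2}}$)
$\frac{x{\left(f \right)}}{-2382} = \frac{4 \cdot 1^{-2}}{-2382} = - \frac{4 \cdot 1}{2382} = \left(- \frac{1}{2382}\right) 4 = - \frac{2}{1191}$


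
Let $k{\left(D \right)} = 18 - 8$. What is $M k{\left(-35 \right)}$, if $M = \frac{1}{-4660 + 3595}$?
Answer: $- \frac{2}{213} \approx -0.0093897$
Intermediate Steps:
$M = - \frac{1}{1065}$ ($M = \frac{1}{-1065} = - \frac{1}{1065} \approx -0.00093897$)
$k{\left(D \right)} = 10$ ($k{\left(D \right)} = 18 - 8 = 10$)
$M k{\left(-35 \right)} = \left(- \frac{1}{1065}\right) 10 = - \frac{2}{213}$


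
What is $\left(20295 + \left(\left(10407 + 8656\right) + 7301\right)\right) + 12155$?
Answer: $58814$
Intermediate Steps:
$\left(20295 + \left(\left(10407 + 8656\right) + 7301\right)\right) + 12155 = \left(20295 + \left(19063 + 7301\right)\right) + 12155 = \left(20295 + 26364\right) + 12155 = 46659 + 12155 = 58814$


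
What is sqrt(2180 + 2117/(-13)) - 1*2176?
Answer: -2176 + sqrt(340899)/13 ≈ -2131.1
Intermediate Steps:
sqrt(2180 + 2117/(-13)) - 1*2176 = sqrt(2180 + 2117*(-1/13)) - 2176 = sqrt(2180 - 2117/13) - 2176 = sqrt(26223/13) - 2176 = sqrt(340899)/13 - 2176 = -2176 + sqrt(340899)/13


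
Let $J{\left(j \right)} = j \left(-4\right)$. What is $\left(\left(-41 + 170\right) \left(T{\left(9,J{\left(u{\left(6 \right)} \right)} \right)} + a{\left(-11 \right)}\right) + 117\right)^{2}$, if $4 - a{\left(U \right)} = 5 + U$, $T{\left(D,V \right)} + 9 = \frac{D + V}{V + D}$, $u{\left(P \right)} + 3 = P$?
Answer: $140625$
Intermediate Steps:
$u{\left(P \right)} = -3 + P$
$J{\left(j \right)} = - 4 j$
$T{\left(D,V \right)} = -8$ ($T{\left(D,V \right)} = -9 + \frac{D + V}{V + D} = -9 + \frac{D + V}{D + V} = -9 + 1 = -8$)
$a{\left(U \right)} = -1 - U$ ($a{\left(U \right)} = 4 - \left(5 + U\right) = -1 - U$)
$\left(\left(-41 + 170\right) \left(T{\left(9,J{\left(u{\left(6 \right)} \right)} \right)} + a{\left(-11 \right)}\right) + 117\right)^{2} = \left(\left(-41 + 170\right) \left(-8 - -10\right) + 117\right)^{2} = \left(129 \left(-8 + \left(-1 + 11\right)\right) + 117\right)^{2} = \left(129 \left(-8 + 10\right) + 117\right)^{2} = \left(129 \cdot 2 + 117\right)^{2} = \left(258 + 117\right)^{2} = 375^{2} = 140625$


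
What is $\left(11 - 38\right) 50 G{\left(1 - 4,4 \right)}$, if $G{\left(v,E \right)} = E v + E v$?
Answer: $32400$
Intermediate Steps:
$G{\left(v,E \right)} = 2 E v$
$\left(11 - 38\right) 50 G{\left(1 - 4,4 \right)} = \left(11 - 38\right) 50 \cdot 2 \cdot 4 \left(1 - 4\right) = \left(-27\right) 50 \cdot 2 \cdot 4 \left(-3\right) = \left(-1350\right) \left(-24\right) = 32400$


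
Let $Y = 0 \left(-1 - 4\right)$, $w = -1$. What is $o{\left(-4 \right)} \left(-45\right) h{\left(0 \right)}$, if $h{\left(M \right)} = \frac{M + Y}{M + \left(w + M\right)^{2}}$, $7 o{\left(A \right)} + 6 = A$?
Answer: $0$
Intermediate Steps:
$o{\left(A \right)} = - \frac{6}{7} + \frac{A}{7}$
$Y = 0$ ($Y = 0 \left(-5\right) = 0$)
$h{\left(M \right)} = \frac{M}{M + \left(-1 + M\right)^{2}}$ ($h{\left(M \right)} = \frac{M + 0}{M + \left(-1 + M\right)^{2}} = \frac{M}{M + \left(-1 + M\right)^{2}}$)
$o{\left(-4 \right)} \left(-45\right) h{\left(0 \right)} = \left(- \frac{6}{7} + \frac{1}{7} \left(-4\right)\right) \left(-45\right) \frac{0}{0 + \left(-1 + 0\right)^{2}} = \left(- \frac{6}{7} - \frac{4}{7}\right) \left(-45\right) \frac{0}{0 + \left(-1\right)^{2}} = \left(- \frac{10}{7}\right) \left(-45\right) \frac{0}{0 + 1} = \frac{450 \cdot \frac{0}{1}}{7} = \frac{450 \cdot 0 \cdot 1}{7} = \frac{450}{7} \cdot 0 = 0$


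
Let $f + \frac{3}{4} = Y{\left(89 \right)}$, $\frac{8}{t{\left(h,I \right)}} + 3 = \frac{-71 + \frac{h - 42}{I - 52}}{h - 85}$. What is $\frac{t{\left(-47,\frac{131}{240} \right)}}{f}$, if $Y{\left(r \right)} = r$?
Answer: $- \frac{52162176}{1424279105} \approx -0.036624$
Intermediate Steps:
$t{\left(h,I \right)} = \frac{8}{-3 + \frac{-71 + \frac{-42 + h}{-52 + I}}{-85 + h}}$ ($t{\left(h,I \right)} = \frac{8}{-3 + \frac{-71 + \frac{h - 42}{I - 52}}{h - 85}} = \frac{8}{-3 + \frac{-71 + \frac{-42 + h}{-52 + I}}{-85 + h}}$)
$f = \frac{353}{4}$ ($f = - \frac{3}{4} + 89 = \frac{353}{4} \approx 88.25$)
$\frac{t{\left(-47,\frac{131}{240} \right)}}{f} = \frac{8 \frac{1}{9610 - 184 \cdot \frac{131}{240} - -7379 + 3 \cdot \frac{131}{240} \left(-47\right)} \left(-4420 + 52 \left(-47\right) + 85 \cdot \frac{131}{240} - \frac{131}{240} \left(-47\right)\right)}{\frac{353}{4}} = \frac{8 \left(-4420 - 2444 + 85 \cdot 131 \cdot \frac{1}{240} - 131 \cdot \frac{1}{240} \left(-47\right)\right)}{9610 - 184 \cdot 131 \cdot \frac{1}{240} + 7379 + 3 \cdot 131 \cdot \frac{1}{240} \left(-47\right)} \frac{4}{353} = \frac{8 \left(-4420 - 2444 + 85 \cdot \frac{131}{240} - \frac{131}{240} \left(-47\right)\right)}{9610 - \frac{3013}{30} + 7379 + 3 \cdot \frac{131}{240} \left(-47\right)} \frac{4}{353} = \frac{8 \left(-4420 - 2444 + \frac{2227}{48} + \frac{6157}{240}\right)}{9610 - \frac{3013}{30} + 7379 - \frac{6157}{80}} \cdot \frac{4}{353} = 8 \frac{1}{\frac{806957}{48}} \left(- \frac{135839}{20}\right) \frac{4}{353} = 8 \cdot \frac{48}{806957} \left(- \frac{135839}{20}\right) \frac{4}{353} = \left(- \frac{13040544}{4034785}\right) \frac{4}{353} = - \frac{52162176}{1424279105}$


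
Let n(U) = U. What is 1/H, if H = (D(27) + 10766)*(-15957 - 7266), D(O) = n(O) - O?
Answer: -1/250018818 ≈ -3.9997e-9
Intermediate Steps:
D(O) = 0 (D(O) = O - O = 0)
H = -250018818 (H = (0 + 10766)*(-15957 - 7266) = 10766*(-23223) = -250018818)
1/H = 1/(-250018818) = -1/250018818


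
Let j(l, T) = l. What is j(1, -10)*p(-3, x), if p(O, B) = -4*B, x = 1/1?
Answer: -4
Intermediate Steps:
x = 1
j(1, -10)*p(-3, x) = 1*(-4*1) = 1*(-4) = -4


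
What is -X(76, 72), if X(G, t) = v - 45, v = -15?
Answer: 60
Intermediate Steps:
X(G, t) = -60 (X(G, t) = -15 - 45 = -60)
-X(76, 72) = -1*(-60) = 60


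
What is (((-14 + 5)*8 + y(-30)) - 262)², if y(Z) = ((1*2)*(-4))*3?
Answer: 128164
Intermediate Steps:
y(Z) = -24 (y(Z) = (2*(-4))*3 = -8*3 = -24)
(((-14 + 5)*8 + y(-30)) - 262)² = (((-14 + 5)*8 - 24) - 262)² = ((-9*8 - 24) - 262)² = ((-72 - 24) - 262)² = (-96 - 262)² = (-358)² = 128164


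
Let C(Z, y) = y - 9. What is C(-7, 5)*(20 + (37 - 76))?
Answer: 76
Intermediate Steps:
C(Z, y) = -9 + y
C(-7, 5)*(20 + (37 - 76)) = (-9 + 5)*(20 + (37 - 76)) = -4*(20 - 39) = -4*(-19) = 76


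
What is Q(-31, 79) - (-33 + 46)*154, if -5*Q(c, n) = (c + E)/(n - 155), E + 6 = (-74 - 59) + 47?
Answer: -760883/380 ≈ -2002.3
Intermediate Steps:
E = -92 (E = -6 + ((-74 - 59) + 47) = -6 + (-133 + 47) = -6 - 86 = -92)
Q(c, n) = -(-92 + c)/(5*(-155 + n)) (Q(c, n) = -(c - 92)/(5*(n - 155)) = -(-92 + c)/(5*(-155 + n)))
Q(-31, 79) - (-33 + 46)*154 = (92 - 1*(-31))/(5*(-155 + 79)) - (-33 + 46)*154 = (1/5)*(92 + 31)/(-76) - 13*154 = (1/5)*(-1/76)*123 - 1*2002 = -123/380 - 2002 = -760883/380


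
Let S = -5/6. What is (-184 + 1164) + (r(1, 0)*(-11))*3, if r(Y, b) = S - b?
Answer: 2015/2 ≈ 1007.5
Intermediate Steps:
S = -5/6 (S = -5*1/6 = -5/6 ≈ -0.83333)
r(Y, b) = -5/6 - b
(-184 + 1164) + (r(1, 0)*(-11))*3 = (-184 + 1164) + ((-5/6 - 1*0)*(-11))*3 = 980 + ((-5/6 + 0)*(-11))*3 = 980 - 5/6*(-11)*3 = 980 + (55/6)*3 = 980 + 55/2 = 2015/2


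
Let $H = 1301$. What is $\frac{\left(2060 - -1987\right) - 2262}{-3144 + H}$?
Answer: $- \frac{1785}{1843} \approx -0.96853$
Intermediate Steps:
$\frac{\left(2060 - -1987\right) - 2262}{-3144 + H} = \frac{\left(2060 - -1987\right) - 2262}{-3144 + 1301} = \frac{\left(2060 + 1987\right) - 2262}{-1843} = \left(4047 - 2262\right) \left(- \frac{1}{1843}\right) = 1785 \left(- \frac{1}{1843}\right) = - \frac{1785}{1843}$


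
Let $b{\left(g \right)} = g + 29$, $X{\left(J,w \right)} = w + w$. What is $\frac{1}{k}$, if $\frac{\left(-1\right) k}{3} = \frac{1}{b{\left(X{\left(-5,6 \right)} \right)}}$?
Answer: $- \frac{41}{3} \approx -13.667$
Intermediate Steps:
$X{\left(J,w \right)} = 2 w$
$b{\left(g \right)} = 29 + g$
$k = - \frac{3}{41}$ ($k = - \frac{3}{29 + 2 \cdot 6} = - \frac{3}{29 + 12} = - \frac{3}{41} \approx -0.073171$)
$\frac{1}{k} = \frac{1}{- \frac{3}{41}} = - \frac{41}{3}$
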